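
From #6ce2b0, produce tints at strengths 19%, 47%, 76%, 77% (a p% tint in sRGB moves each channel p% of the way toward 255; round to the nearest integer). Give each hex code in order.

#6ce2b0 is rgb(108, 226, 176).
19%: (108 + 27.93 = 135.93→136, 226 + 5.51 = 231.51→232, 176 + 15.01 = 191.01→191) → #88e8bf
47%: (108 + 69.09 = 177.09→177, 226 + 13.63 = 239.63→240, 176 + 37.13 = 213.13→213) → #b1f0d5
76%: (108 + 111.72 = 219.72→220, 226 + 22.04 = 248.04→248, 176 + 60.04 = 236.04→236) → #dcf8ec
77%: (108 + 113.19 = 221.19→221, 226 + 22.33 = 248.33→248, 176 + 60.83 = 236.83→237) → #ddf8ed

#88e8bf, #b1f0d5, #dcf8ec, #ddf8ed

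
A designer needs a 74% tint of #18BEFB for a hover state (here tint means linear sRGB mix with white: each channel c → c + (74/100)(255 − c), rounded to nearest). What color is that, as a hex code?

#C3EEFE

#18BEFB is rgb(24, 190, 251).
Lerp each channel 74% toward 255:
  R: 24 + 0.74×(255−24) = 24 + 170.94 = 194.94 → 195
  G: 190 + 48.1 = 238.1 → 238
  B: 251 + 0.74×(255−251) = 251 + 2.96 = 253.96 → 254
rgb(195, 238, 254) = #C3EEFE.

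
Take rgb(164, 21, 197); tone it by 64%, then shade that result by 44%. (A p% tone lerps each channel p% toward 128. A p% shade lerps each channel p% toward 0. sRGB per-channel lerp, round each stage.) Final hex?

Per channel, c → c + 0.64(128 − c):
  R: 164 + 0.64×(128−164) = 164 − 23.04 = 140.96 → 141
  G: 21 + 0.64×(128−21) = 21 + 68.48 = 89.48 → 89
  B: 197 − 44.16 = 152.84 → 153
After the tone: rgb(141, 89, 153) = #8D5999.
Per channel, c → c + 0.44(0 − c):
  R: 141 + 0.44×(0−141) = 141 − 62.04 = 78.96 → 79
  G: 89 + 0.44×(0−89) = 89 − 39.16 = 49.84 → 50
  B: 153 + 0.44×(0−153) = 153 − 67.32 = 85.68 → 86
rgb(79, 50, 86) = #4F3256.

#4F3256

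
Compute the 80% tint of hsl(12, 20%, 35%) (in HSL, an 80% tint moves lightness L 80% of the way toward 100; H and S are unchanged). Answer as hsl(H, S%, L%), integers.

L moves 80% from 35 toward 100: 35 + 52 = 87 → 87.
H and S are unchanged.

hsl(12, 20%, 87%)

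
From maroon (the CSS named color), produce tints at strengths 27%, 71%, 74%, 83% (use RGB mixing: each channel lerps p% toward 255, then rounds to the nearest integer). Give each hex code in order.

CSS maroon is rgb(128, 0, 0).
27%: (128 + 34.29 = 162.29→162, 0 + 68.85 = 68.85→69, 0 + 68.85 = 68.85→69) → #A24545
71%: (128 + 90.17 = 218.17→218, 0 + 181.05 = 181.05→181, 0 + 181.05 = 181.05→181) → #DAB5B5
74%: (128 + 93.98 = 221.98→222, 0 + 188.7 = 188.7→189, 0 + 188.7 = 188.7→189) → #DEBDBD
83%: (128 + 105.41 = 233.41→233, 0 + 211.65 = 211.65→212, 0 + 211.65 = 211.65→212) → #E9D4D4

#A24545, #DAB5B5, #DEBDBD, #E9D4D4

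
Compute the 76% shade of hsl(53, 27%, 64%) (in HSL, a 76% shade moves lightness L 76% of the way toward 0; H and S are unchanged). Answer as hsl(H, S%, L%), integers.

hsl(53, 27%, 15%)

L moves 76% from 64 toward 0: 64 − 48.64 = 15.36 → 15.
H and S are unchanged.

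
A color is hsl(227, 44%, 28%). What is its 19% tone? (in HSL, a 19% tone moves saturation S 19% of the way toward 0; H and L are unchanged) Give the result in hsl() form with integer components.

hsl(227, 36%, 28%)

S moves 19% from 44 toward 0: 44 − 8.36 = 35.64 → 36.
H and L are unchanged.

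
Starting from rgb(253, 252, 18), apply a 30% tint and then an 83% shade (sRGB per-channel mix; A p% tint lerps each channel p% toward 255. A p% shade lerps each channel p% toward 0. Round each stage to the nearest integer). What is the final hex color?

#2B2B0F

Lerp each channel 30% toward 255:
  R: 253 + 0.6 = 253.6 → 254
  G: 252 + 0.3×(255−252) = 252 + 0.9 = 252.9 → 253
  B: 18 + 71.1 = 89.1 → 89
After the tint: rgb(254, 253, 89) = #FEFD59.
Per channel, c → c + 0.83(0 − c):
  R: 254 − 210.82 = 43.18 → 43
  G: 253 + 0.83×(0−253) = 253 − 209.99 = 43.01 → 43
  B: 89 + 0.83×(0−89) = 89 − 73.87 = 15.13 → 15
rgb(43, 43, 15) = #2B2B0F.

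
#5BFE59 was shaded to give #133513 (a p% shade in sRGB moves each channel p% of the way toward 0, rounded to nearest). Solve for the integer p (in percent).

#5BFE59 is rgb(91, 254, 89); #133513 is rgb(19, 53, 19).
On the G channel (widest range): 53 ≈ 254 + (p/100)(0 − 254), so p ≈ 100×(53 − 254)/(0 − 254) = -20100/-254 = 79.13.
p = 79 reproduces all three channels after rounding.

79%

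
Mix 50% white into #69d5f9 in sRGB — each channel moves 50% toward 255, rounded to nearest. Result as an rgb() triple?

rgb(180, 234, 252)

#69d5f9 is rgb(105, 213, 249).
Per channel, c → c + 0.5(255 − c):
  R: 105 + 75 = 180 → 180
  G: 213 + 21 = 234 → 234
  B: 249 + 0.5×(255−249) = 249 + 3 = 252 → 252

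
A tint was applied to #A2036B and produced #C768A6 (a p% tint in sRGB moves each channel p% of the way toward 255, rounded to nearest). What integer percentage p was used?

#A2036B is rgb(162, 3, 107); #C768A6 is rgb(199, 104, 166).
On the G channel (widest range): 104 ≈ 3 + (p/100)(255 − 3), so p ≈ 100×(104 − 3)/(255 − 3) = 10100/252 = 40.08.
p = 40 reproduces all three channels after rounding.

40%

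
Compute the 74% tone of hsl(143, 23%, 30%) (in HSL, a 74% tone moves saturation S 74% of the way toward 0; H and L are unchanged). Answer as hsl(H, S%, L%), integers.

hsl(143, 6%, 30%)

S moves 74% from 23 toward 0: 23 − 17.02 = 5.98 → 6.
H and L are unchanged.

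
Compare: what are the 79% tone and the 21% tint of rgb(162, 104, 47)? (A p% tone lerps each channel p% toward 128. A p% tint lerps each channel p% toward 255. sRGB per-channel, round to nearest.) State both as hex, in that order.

#877B6F, #B6885B

79% tone:
  R: 162 − 26.86 = 135.14 → 135
  G: 104 + 0.79×(128−104) = 104 + 18.96 = 122.96 → 123
  B: 47 + 0.79×(128−47) = 47 + 63.99 = 110.99 → 111
  → #877B6F
21% tint:
  R: 162 + 0.21×(255−162) = 162 + 19.53 = 181.53 → 182
  G: 104 + 31.71 = 135.71 → 136
  B: 47 + 43.68 = 90.68 → 91
  → #B6885B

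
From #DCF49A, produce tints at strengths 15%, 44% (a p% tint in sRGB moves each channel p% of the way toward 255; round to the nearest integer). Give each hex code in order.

#E1F6A9, #EBF9C6

#DCF49A is rgb(220, 244, 154).
15%: (220 + 5.25 = 225.25→225, 244 + 1.65 = 245.65→246, 154 + 15.15 = 169.15→169) → #E1F6A9
44%: (220 + 15.4 = 235.4→235, 244 + 4.84 = 248.84→249, 154 + 44.44 = 198.44→198) → #EBF9C6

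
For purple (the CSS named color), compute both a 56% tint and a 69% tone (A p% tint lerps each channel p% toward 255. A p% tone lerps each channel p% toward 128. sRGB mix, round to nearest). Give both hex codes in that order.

#c78fc7, #805880

CSS purple is rgb(128, 0, 128).
56% tint:
  R: 128 + 71.12 = 199.12 → 199
  G: 0 + 0.56×(255−0) = 0 + 142.8 = 142.8 → 143
  B: 128 + 71.12 = 199.12 → 199
  → #c78fc7
69% tone:
  R: 128 + 0.69×(128−128) = 128 + 0 = 128 → 128
  G: 0 + 88.32 = 88.32 → 88
  B: 128 + 0.69×(128−128) = 128 + 0 = 128 → 128
  → #805880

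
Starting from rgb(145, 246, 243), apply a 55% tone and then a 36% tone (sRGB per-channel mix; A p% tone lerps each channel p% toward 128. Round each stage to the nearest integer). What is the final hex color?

#85a2a1

Per channel, c → c + 0.55(128 − c):
  R: 145 + 0.55×(128−145) = 145 − 9.35 = 135.65 → 136
  G: 246 + 0.55×(128−246) = 246 − 64.9 = 181.1 → 181
  B: 243 + 0.55×(128−243) = 243 − 63.25 = 179.75 → 180
After the tone: rgb(136, 181, 180) = #88b5b4.
A 36% tone moves each channel 36% toward 128:
  R: 136 + 0.36×(128−136) = 136 − 2.88 = 133.12 → 133
  G: 181 − 19.08 = 161.92 → 162
  B: 180 + 0.36×(128−180) = 180 − 18.72 = 161.28 → 161
rgb(133, 162, 161) = #85a2a1.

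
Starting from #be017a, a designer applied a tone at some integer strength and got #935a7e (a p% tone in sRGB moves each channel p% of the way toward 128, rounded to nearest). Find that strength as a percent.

#be017a is rgb(190, 1, 122); #935a7e is rgb(147, 90, 126).
On the G channel (widest range): 90 ≈ 1 + (p/100)(128 − 1), so p ≈ 100×(90 − 1)/(128 − 1) = 8900/127 = 70.08.
p = 70 reproduces all three channels after rounding.

70%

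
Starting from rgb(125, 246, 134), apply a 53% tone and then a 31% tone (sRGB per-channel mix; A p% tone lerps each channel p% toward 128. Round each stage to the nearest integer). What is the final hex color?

Per channel, c → c + 0.53(128 − c):
  R: 125 + 0.53×(128−125) = 125 + 1.59 = 126.59 → 127
  G: 246 + 0.53×(128−246) = 246 − 62.54 = 183.46 → 183
  B: 134 − 3.18 = 130.82 → 131
After the tone: rgb(127, 183, 131) = #7FB783.
Lerp each channel 31% toward 128:
  R: 127 + 0.31×(128−127) = 127 + 0.31 = 127.31 → 127
  G: 183 + 0.31×(128−183) = 183 − 17.05 = 165.95 → 166
  B: 131 − 0.93 = 130.07 → 130
rgb(127, 166, 130) = #7FA682.

#7FA682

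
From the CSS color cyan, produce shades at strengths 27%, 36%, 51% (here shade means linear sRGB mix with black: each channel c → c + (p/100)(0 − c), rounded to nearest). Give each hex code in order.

CSS cyan is rgb(0, 255, 255).
27%: (0→0, 255 − 68.85 = 186.15→186, 255 − 68.85 = 186.15→186) → #00BABA
36%: (0→0, 255 − 91.8 = 163.2→163, 255 − 91.8 = 163.2→163) → #00A3A3
51%: (0→0, 255 − 130.05 = 124.95→125, 255 − 130.05 = 124.95→125) → #007D7D

#00BABA, #00A3A3, #007D7D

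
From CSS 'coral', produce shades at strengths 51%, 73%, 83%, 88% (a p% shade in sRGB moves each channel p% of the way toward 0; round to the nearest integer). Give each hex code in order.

#7D3E27, #452216, #2B160E, #1F0F0A

CSS coral is rgb(255, 127, 80).
51%: (255 − 130.05 = 124.95→125, 127 − 64.77 = 62.23→62, 80 − 40.8 = 39.2→39) → #7D3E27
73%: (255 − 186.15 = 68.85→69, 127 − 92.71 = 34.29→34, 80 − 58.4 = 21.6→22) → #452216
83%: (255 − 211.65 = 43.35→43, 127 − 105.41 = 21.59→22, 80 − 66.4 = 13.6→14) → #2B160E
88%: (255 − 224.4 = 30.6→31, 127 − 111.76 = 15.24→15, 80 − 70.4 = 9.6→10) → #1F0F0A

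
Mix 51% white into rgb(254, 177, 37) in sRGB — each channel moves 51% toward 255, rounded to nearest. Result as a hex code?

#FFD994

Lerp each channel 51% toward 255:
  R: 254 + 0.51 = 254.51 → 255
  G: 177 + 39.78 = 216.78 → 217
  B: 37 + 0.51×(255−37) = 37 + 111.18 = 148.18 → 148
rgb(255, 217, 148) = #FFD994.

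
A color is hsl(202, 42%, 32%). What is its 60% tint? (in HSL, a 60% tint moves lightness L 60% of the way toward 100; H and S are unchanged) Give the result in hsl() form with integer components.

hsl(202, 42%, 73%)

L moves 60% from 32 toward 100: 32 + 40.8 = 72.8 → 73.
H and S are unchanged.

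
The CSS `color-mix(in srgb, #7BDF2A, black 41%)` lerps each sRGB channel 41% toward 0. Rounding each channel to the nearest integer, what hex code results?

#7BDF2A is rgb(123, 223, 42).
A 41% shade moves each channel 41% toward 0:
  R: 123 + 0.41×(0−123) = 123 − 50.43 = 72.57 → 73
  G: 223 − 91.43 = 131.57 → 132
  B: 42 + 0.41×(0−42) = 42 − 17.22 = 24.78 → 25
rgb(73, 132, 25) = #498419.

#498419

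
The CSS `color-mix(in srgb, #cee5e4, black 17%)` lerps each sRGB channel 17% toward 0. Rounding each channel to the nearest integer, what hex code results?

#cee5e4 is rgb(206, 229, 228).
Lerp each channel 17% toward 0:
  R: 206 + 0.17×(0−206) = 206 − 35.02 = 170.98 → 171
  G: 229 − 38.93 = 190.07 → 190
  B: 228 + 0.17×(0−228) = 228 − 38.76 = 189.24 → 189
rgb(171, 190, 189) = #abbebd.

#abbebd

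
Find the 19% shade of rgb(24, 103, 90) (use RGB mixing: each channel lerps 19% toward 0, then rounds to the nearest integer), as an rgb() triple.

A 19% shade moves each channel 19% toward 0:
  R: 24 − 4.56 = 19.44 → 19
  G: 103 + 0.19×(0−103) = 103 − 19.57 = 83.43 → 83
  B: 90 + 0.19×(0−90) = 90 − 17.1 = 72.9 → 73

rgb(19, 83, 73)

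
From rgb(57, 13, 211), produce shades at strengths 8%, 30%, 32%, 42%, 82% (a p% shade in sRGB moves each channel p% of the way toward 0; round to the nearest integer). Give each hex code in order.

#340cc2, #280994, #27098f, #21087a, #0a0226

8%: (57 − 4.56 = 52.44→52, 13 − 1.04 = 11.96→12, 211 − 16.88 = 194.12→194) → #340cc2
30%: (57 − 17.1 = 39.9→40, 13 − 3.9 = 9.1→9, 211 − 63.3 = 147.7→148) → #280994
32%: (57 − 18.24 = 38.76→39, 13 − 4.16 = 8.84→9, 211 − 67.52 = 143.48→143) → #27098f
42%: (57 − 23.94 = 33.06→33, 13 − 5.46 = 7.54→8, 211 − 88.62 = 122.38→122) → #21087a
82%: (57 − 46.74 = 10.26→10, 13 − 10.66 = 2.34→2, 211 − 173.02 = 37.98→38) → #0a0226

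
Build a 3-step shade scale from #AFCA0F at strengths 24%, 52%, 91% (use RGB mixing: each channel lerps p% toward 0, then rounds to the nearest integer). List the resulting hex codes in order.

#AFCA0F is rgb(175, 202, 15).
24%: (175 − 42 = 133→133, 202 − 48.48 = 153.52→154, 15 − 3.6 = 11.4→11) → #859A0B
52%: (175 − 91 = 84→84, 202 − 105.04 = 96.96→97, 15 − 7.8 = 7.2→7) → #546107
91%: (175 − 159.25 = 15.75→16, 202 − 183.82 = 18.18→18, 15 − 13.65 = 1.35→1) → #101201

#859A0B, #546107, #101201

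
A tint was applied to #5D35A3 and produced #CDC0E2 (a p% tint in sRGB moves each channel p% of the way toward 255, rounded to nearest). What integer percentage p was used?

69%

#5D35A3 is rgb(93, 53, 163); #CDC0E2 is rgb(205, 192, 226).
On the G channel (widest range): 192 ≈ 53 + (p/100)(255 − 53), so p ≈ 100×(192 − 53)/(255 − 53) = 13900/202 = 68.81.
p = 69 reproduces all three channels after rounding.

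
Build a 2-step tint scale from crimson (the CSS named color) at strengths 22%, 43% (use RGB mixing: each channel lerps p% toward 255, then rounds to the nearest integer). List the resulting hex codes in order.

CSS crimson is rgb(220, 20, 60).
22%: (220 + 7.7 = 227.7→228, 20 + 51.7 = 71.7→72, 60 + 42.9 = 102.9→103) → #E44867
43%: (220 + 15.05 = 235.05→235, 20 + 101.05 = 121.05→121, 60 + 83.85 = 143.85→144) → #EB7990

#E44867, #EB7990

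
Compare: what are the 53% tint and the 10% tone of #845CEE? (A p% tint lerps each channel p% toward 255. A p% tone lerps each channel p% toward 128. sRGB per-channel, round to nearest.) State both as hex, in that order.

#C5B2F7, #8460E3

#845CEE is rgb(132, 92, 238).
53% tint:
  R: 132 + 0.53×(255−132) = 132 + 65.19 = 197.19 → 197
  G: 92 + 0.53×(255−92) = 92 + 86.39 = 178.39 → 178
  B: 238 + 0.53×(255−238) = 238 + 9.01 = 247.01 → 247
  → #C5B2F7
10% tone:
  R: 132 + 0.1×(128−132) = 132 − 0.4 = 131.6 → 132
  G: 92 + 0.1×(128−92) = 92 + 3.6 = 95.6 → 96
  B: 238 − 11 = 227 → 227
  → #8460E3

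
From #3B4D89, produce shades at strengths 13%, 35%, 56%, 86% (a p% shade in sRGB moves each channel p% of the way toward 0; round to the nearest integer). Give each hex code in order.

#334377, #263259, #1A223C, #080B13

#3B4D89 is rgb(59, 77, 137).
13%: (59 − 7.67 = 51.33→51, 77 − 10.01 = 66.99→67, 137 − 17.81 = 119.19→119) → #334377
35%: (59 − 20.65 = 38.35→38, 77 − 26.95 = 50.05→50, 137 − 47.95 = 89.05→89) → #263259
56%: (59 − 33.04 = 25.96→26, 77 − 43.12 = 33.88→34, 137 − 76.72 = 60.28→60) → #1A223C
86%: (59 − 50.74 = 8.26→8, 77 − 66.22 = 10.78→11, 137 − 117.82 = 19.18→19) → #080B13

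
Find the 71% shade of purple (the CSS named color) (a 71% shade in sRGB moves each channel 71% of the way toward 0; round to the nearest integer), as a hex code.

#250025

CSS purple is rgb(128, 0, 128).
Lerp each channel 71% toward 0:
  R: 128 + 0.71×(0−128) = 128 − 90.88 = 37.12 → 37
  G: 0 + 0 = 0 → 0
  B: 128 + 0.71×(0−128) = 128 − 90.88 = 37.12 → 37
rgb(37, 0, 37) = #250025.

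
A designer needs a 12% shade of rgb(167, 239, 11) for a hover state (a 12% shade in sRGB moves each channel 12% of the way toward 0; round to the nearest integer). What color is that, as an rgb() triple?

rgb(147, 210, 10)

Lerp each channel 12% toward 0:
  R: 167 + 0.12×(0−167) = 167 − 20.04 = 146.96 → 147
  G: 239 − 28.68 = 210.32 → 210
  B: 11 − 1.32 = 9.68 → 10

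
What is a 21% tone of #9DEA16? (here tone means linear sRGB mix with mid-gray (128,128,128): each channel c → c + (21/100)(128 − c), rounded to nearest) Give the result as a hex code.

#97D42C

#9DEA16 is rgb(157, 234, 22).
A 21% tone moves each channel 21% toward 128:
  R: 157 − 6.09 = 150.91 → 151
  G: 234 − 22.26 = 211.74 → 212
  B: 22 + 22.26 = 44.26 → 44
rgb(151, 212, 44) = #97D42C.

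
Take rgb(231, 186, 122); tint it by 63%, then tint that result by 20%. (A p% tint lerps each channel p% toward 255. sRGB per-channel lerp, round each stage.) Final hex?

#f8ead8

Per channel, c → c + 0.63(255 − c):
  R: 231 + 15.12 = 246.12 → 246
  G: 186 + 0.63×(255−186) = 186 + 43.47 = 229.47 → 229
  B: 122 + 0.63×(255−122) = 122 + 83.79 = 205.79 → 206
After the tint: rgb(246, 229, 206) = #f6e5ce.
Lerp each channel 20% toward 255:
  R: 246 + 0.2×(255−246) = 246 + 1.8 = 247.8 → 248
  G: 229 + 5.2 = 234.2 → 234
  B: 206 + 0.2×(255−206) = 206 + 9.8 = 215.8 → 216
rgb(248, 234, 216) = #f8ead8.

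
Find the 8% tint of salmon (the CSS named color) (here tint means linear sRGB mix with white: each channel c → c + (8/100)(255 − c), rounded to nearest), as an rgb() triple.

CSS salmon is rgb(250, 128, 114).
Per channel, c → c + 0.08(255 − c):
  R: 250 + 0.08×(255−250) = 250 + 0.4 = 250.4 → 250
  G: 128 + 0.08×(255−128) = 128 + 10.16 = 138.16 → 138
  B: 114 + 0.08×(255−114) = 114 + 11.28 = 125.28 → 125

rgb(250, 138, 125)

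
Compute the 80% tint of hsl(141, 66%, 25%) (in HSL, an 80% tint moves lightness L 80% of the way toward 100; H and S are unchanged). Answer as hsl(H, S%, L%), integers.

L moves 80% from 25 toward 100: 25 + 60 = 85 → 85.
H and S are unchanged.

hsl(141, 66%, 85%)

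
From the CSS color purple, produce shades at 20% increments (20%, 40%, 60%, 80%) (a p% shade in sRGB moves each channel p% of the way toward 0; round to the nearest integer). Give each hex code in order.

CSS purple is rgb(128, 0, 128).
20%: (128 − 25.6 = 102.4→102, 0→0, 128 − 25.6 = 102.4→102) → #660066
40%: (128 − 51.2 = 76.8→77, 0→0, 128 − 51.2 = 76.8→77) → #4d004d
60%: (128 − 76.8 = 51.2→51, 0→0, 128 − 76.8 = 51.2→51) → #330033
80%: (128 − 102.4 = 25.6→26, 0→0, 128 − 102.4 = 25.6→26) → #1a001a

#660066, #4d004d, #330033, #1a001a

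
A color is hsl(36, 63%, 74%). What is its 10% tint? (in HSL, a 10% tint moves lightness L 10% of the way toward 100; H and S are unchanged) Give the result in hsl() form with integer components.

hsl(36, 63%, 77%)

L moves 10% from 74 toward 100: 74 + 2.6 = 76.6 → 77.
H and S are unchanged.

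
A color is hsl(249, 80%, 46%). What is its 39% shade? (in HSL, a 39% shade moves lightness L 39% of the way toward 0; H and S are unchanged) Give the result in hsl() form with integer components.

hsl(249, 80%, 28%)

L moves 39% from 46 toward 0: 46 − 17.94 = 28.06 → 28.
H and S are unchanged.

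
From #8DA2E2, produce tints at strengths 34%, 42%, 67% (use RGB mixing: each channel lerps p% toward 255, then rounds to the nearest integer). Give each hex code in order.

#8DA2E2 is rgb(141, 162, 226).
34%: (141 + 38.76 = 179.76→180, 162 + 31.62 = 193.62→194, 226 + 9.86 = 235.86→236) → #B4C2EC
42%: (141 + 47.88 = 188.88→189, 162 + 39.06 = 201.06→201, 226 + 12.18 = 238.18→238) → #BDC9EE
67%: (141 + 76.38 = 217.38→217, 162 + 62.31 = 224.31→224, 226 + 19.43 = 245.43→245) → #D9E0F5

#B4C2EC, #BDC9EE, #D9E0F5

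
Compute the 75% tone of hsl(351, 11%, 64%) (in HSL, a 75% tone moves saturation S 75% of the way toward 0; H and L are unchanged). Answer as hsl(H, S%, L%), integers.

hsl(351, 3%, 64%)

S moves 75% from 11 toward 0: 11 − 8.25 = 2.75 → 3.
H and L are unchanged.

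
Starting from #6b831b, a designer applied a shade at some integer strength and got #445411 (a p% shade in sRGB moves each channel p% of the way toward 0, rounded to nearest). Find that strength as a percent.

36%

#6b831b is rgb(107, 131, 27); #445411 is rgb(68, 84, 17).
On the G channel (widest range): 84 ≈ 131 + (p/100)(0 − 131), so p ≈ 100×(84 − 131)/(0 − 131) = -4700/-131 = 35.88.
p = 36 reproduces all three channels after rounding.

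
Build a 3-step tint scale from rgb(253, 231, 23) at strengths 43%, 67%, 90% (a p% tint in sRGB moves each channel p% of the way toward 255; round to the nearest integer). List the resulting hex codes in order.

43%: (253 + 0.86 = 253.86→254, 231 + 10.32 = 241.32→241, 23 + 99.76 = 122.76→123) → #FEF17B
67%: (253 + 1.34 = 254.34→254, 231 + 16.08 = 247.08→247, 23 + 155.44 = 178.44→178) → #FEF7B2
90%: (253 + 1.8 = 254.8→255, 231 + 21.6 = 252.6→253, 23 + 208.8 = 231.8→232) → #FFFDE8

#FEF17B, #FEF7B2, #FFFDE8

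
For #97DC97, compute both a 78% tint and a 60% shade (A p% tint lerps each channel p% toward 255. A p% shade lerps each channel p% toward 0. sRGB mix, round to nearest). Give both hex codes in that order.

#E8F7E8, #3C583C

#97DC97 is rgb(151, 220, 151).
78% tint:
  R: 151 + 0.78×(255−151) = 151 + 81.12 = 232.12 → 232
  G: 220 + 0.78×(255−220) = 220 + 27.3 = 247.3 → 247
  B: 151 + 0.78×(255−151) = 151 + 81.12 = 232.12 → 232
  → #E8F7E8
60% shade:
  R: 151 − 90.6 = 60.4 → 60
  G: 220 + 0.6×(0−220) = 220 − 132 = 88 → 88
  B: 151 − 90.6 = 60.4 → 60
  → #3C583C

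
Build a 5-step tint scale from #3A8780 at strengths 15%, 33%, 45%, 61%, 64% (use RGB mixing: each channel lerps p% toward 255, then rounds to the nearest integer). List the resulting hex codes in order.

#3A8780 is rgb(58, 135, 128).
15%: (58 + 29.55 = 87.55→88, 135 + 18 = 153→153, 128 + 19.05 = 147.05→147) → #589993
33%: (58 + 65.01 = 123.01→123, 135 + 39.6 = 174.6→175, 128 + 41.91 = 169.91→170) → #7BAFAA
45%: (58 + 88.65 = 146.65→147, 135 + 54 = 189→189, 128 + 57.15 = 185.15→185) → #93BDB9
61%: (58 + 120.17 = 178.17→178, 135 + 73.2 = 208.2→208, 128 + 77.47 = 205.47→205) → #B2D0CD
64%: (58 + 126.08 = 184.08→184, 135 + 76.8 = 211.8→212, 128 + 81.28 = 209.28→209) → #B8D4D1

#589993, #7BAFAA, #93BDB9, #B2D0CD, #B8D4D1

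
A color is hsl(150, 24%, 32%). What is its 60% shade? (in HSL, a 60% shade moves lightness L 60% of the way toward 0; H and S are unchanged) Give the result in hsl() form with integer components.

L moves 60% from 32 toward 0: 32 − 19.2 = 12.8 → 13.
H and S are unchanged.

hsl(150, 24%, 13%)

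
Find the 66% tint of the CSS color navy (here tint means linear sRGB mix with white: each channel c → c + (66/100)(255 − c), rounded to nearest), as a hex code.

#A8A8D4

CSS navy is rgb(0, 0, 128).
A 66% tint moves each channel 66% toward 255:
  R: 0 + 0.66×(255−0) = 0 + 168.3 = 168.3 → 168
  G: 0 + 168.3 = 168.3 → 168
  B: 128 + 0.66×(255−128) = 128 + 83.82 = 211.82 → 212
rgb(168, 168, 212) = #A8A8D4.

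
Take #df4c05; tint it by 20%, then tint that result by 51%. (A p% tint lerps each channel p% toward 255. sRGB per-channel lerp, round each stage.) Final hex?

#f2b99d

#df4c05 is rgb(223, 76, 5).
Lerp each channel 20% toward 255:
  R: 223 + 0.2×(255−223) = 223 + 6.4 = 229.4 → 229
  G: 76 + 0.2×(255−76) = 76 + 35.8 = 111.8 → 112
  B: 5 + 50 = 55 → 55
After the tint: rgb(229, 112, 55) = #e57037.
Per channel, c → c + 0.51(255 − c):
  R: 229 + 13.26 = 242.26 → 242
  G: 112 + 72.93 = 184.93 → 185
  B: 55 + 0.51×(255−55) = 55 + 102 = 157 → 157
rgb(242, 185, 157) = #f2b99d.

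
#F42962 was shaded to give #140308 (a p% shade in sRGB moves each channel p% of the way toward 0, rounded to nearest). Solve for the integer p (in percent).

#F42962 is rgb(244, 41, 98); #140308 is rgb(20, 3, 8).
On the R channel (widest range): 20 ≈ 244 + (p/100)(0 − 244), so p ≈ 100×(20 − 244)/(0 − 244) = -22400/-244 = 91.80.
p = 92 reproduces all three channels after rounding.

92%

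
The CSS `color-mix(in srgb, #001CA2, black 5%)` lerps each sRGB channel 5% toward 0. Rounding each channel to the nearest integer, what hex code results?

#001B9A

#001CA2 is rgb(0, 28, 162).
A 5% shade moves each channel 5% toward 0:
  R: 0 + 0.05×(0−0) = 0 + 0 = 0 → 0
  G: 28 + 0.05×(0−28) = 28 − 1.4 = 26.6 → 27
  B: 162 − 8.1 = 153.9 → 154
rgb(0, 27, 154) = #001B9A.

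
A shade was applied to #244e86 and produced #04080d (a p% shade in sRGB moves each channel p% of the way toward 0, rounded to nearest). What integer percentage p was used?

90%

#244e86 is rgb(36, 78, 134); #04080d is rgb(4, 8, 13).
On the B channel (widest range): 13 ≈ 134 + (p/100)(0 − 134), so p ≈ 100×(13 − 134)/(0 − 134) = -12100/-134 = 90.30.
p = 90 reproduces all three channels after rounding.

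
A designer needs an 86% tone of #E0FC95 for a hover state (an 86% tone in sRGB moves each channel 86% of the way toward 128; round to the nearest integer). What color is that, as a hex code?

#8D9183

#E0FC95 is rgb(224, 252, 149).
An 86% tone moves each channel 86% toward 128:
  R: 224 + 0.86×(128−224) = 224 − 82.56 = 141.44 → 141
  G: 252 + 0.86×(128−252) = 252 − 106.64 = 145.36 → 145
  B: 149 − 18.06 = 130.94 → 131
rgb(141, 145, 131) = #8D9183.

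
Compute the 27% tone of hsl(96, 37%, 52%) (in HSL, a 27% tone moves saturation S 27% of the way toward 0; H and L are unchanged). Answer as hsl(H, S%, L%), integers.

S moves 27% from 37 toward 0: 37 − 9.99 = 27.01 → 27.
H and L are unchanged.

hsl(96, 27%, 52%)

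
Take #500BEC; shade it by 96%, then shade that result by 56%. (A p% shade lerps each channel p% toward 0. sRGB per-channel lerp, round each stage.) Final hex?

#010004

#500BEC is rgb(80, 11, 236).
A 96% shade moves each channel 96% toward 0:
  R: 80 − 76.8 = 3.2 → 3
  G: 11 − 10.56 = 0.44 → 0
  B: 236 − 226.56 = 9.44 → 9
After the shade: rgb(3, 0, 9) = #030009.
Lerp each channel 56% toward 0:
  R: 3 + 0.56×(0−3) = 3 − 1.68 = 1.32 → 1
  G: 0 + 0.56×(0−0) = 0 + 0 = 0 → 0
  B: 9 + 0.56×(0−9) = 9 − 5.04 = 3.96 → 4
rgb(1, 0, 4) = #010004.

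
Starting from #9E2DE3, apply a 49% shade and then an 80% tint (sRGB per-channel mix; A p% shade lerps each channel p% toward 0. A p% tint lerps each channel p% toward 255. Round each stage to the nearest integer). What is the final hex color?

#DCD1E3

#9E2DE3 is rgb(158, 45, 227).
Per channel, c → c + 0.49(0 − c):
  R: 158 + 0.49×(0−158) = 158 − 77.42 = 80.58 → 81
  G: 45 + 0.49×(0−45) = 45 − 22.05 = 22.95 → 23
  B: 227 + 0.49×(0−227) = 227 − 111.23 = 115.77 → 116
After the shade: rgb(81, 23, 116) = #511774.
An 80% tint moves each channel 80% toward 255:
  R: 81 + 139.2 = 220.2 → 220
  G: 23 + 185.6 = 208.6 → 209
  B: 116 + 111.2 = 227.2 → 227
rgb(220, 209, 227) = #DCD1E3.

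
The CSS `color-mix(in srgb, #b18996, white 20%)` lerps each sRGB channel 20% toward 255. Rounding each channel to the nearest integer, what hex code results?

#c1a1ab

#b18996 is rgb(177, 137, 150).
A 20% tint moves each channel 20% toward 255:
  R: 177 + 15.6 = 192.6 → 193
  G: 137 + 23.6 = 160.6 → 161
  B: 150 + 21 = 171 → 171
rgb(193, 161, 171) = #c1a1ab.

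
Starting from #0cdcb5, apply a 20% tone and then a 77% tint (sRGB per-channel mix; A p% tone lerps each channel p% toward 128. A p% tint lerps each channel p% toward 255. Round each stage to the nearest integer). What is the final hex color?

#ccf3eb

#0cdcb5 is rgb(12, 220, 181).
Lerp each channel 20% toward 128:
  R: 12 + 0.2×(128−12) = 12 + 23.2 = 35.2 → 35
  G: 220 − 18.4 = 201.6 → 202
  B: 181 + 0.2×(128−181) = 181 − 10.6 = 170.4 → 170
After the tone: rgb(35, 202, 170) = #23caaa.
Per channel, c → c + 0.77(255 − c):
  R: 35 + 169.4 = 204.4 → 204
  G: 202 + 0.77×(255−202) = 202 + 40.81 = 242.81 → 243
  B: 170 + 65.45 = 235.45 → 235
rgb(204, 243, 235) = #ccf3eb.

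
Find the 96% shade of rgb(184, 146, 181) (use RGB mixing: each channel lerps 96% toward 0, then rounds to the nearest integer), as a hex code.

Lerp each channel 96% toward 0:
  R: 184 + 0.96×(0−184) = 184 − 176.64 = 7.36 → 7
  G: 146 + 0.96×(0−146) = 146 − 140.16 = 5.84 → 6
  B: 181 − 173.76 = 7.24 → 7
rgb(7, 6, 7) = #070607.

#070607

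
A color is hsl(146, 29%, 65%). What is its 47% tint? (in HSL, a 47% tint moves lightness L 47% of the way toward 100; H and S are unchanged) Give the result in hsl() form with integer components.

L moves 47% from 65 toward 100: 65 + 16.45 = 81.45 → 81.
H and S are unchanged.

hsl(146, 29%, 81%)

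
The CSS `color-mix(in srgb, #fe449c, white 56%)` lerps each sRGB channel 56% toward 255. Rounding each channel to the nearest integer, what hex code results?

#fe449c is rgb(254, 68, 156).
Lerp each channel 56% toward 255:
  R: 254 + 0.56×(255−254) = 254 + 0.56 = 254.56 → 255
  G: 68 + 104.72 = 172.72 → 173
  B: 156 + 55.44 = 211.44 → 211
rgb(255, 173, 211) = #ffadd3.

#ffadd3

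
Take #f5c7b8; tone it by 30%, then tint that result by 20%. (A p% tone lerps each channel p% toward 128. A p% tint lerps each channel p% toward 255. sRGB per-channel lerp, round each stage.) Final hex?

#dbc1b9

#f5c7b8 is rgb(245, 199, 184).
A 30% tone moves each channel 30% toward 128:
  R: 245 − 35.1 = 209.9 → 210
  G: 199 − 21.3 = 177.7 → 178
  B: 184 − 16.8 = 167.2 → 167
After the tone: rgb(210, 178, 167) = #d2b2a7.
Lerp each channel 20% toward 255:
  R: 210 + 9 = 219 → 219
  G: 178 + 15.4 = 193.4 → 193
  B: 167 + 17.6 = 184.6 → 185
rgb(219, 193, 185) = #dbc1b9.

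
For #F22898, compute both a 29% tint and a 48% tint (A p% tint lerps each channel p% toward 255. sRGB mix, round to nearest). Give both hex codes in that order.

#F22898 is rgb(242, 40, 152).
29% tint:
  R: 242 + 0.29×(255−242) = 242 + 3.77 = 245.77 → 246
  G: 40 + 0.29×(255−40) = 40 + 62.35 = 102.35 → 102
  B: 152 + 0.29×(255−152) = 152 + 29.87 = 181.87 → 182
  → #F666B6
48% tint:
  R: 242 + 0.48×(255−242) = 242 + 6.24 = 248.24 → 248
  G: 40 + 0.48×(255−40) = 40 + 103.2 = 143.2 → 143
  B: 152 + 49.44 = 201.44 → 201
  → #F88FC9

#F666B6, #F88FC9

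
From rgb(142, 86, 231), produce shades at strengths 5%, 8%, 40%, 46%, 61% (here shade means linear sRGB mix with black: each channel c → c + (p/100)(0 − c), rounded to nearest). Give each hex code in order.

#8752DB, #834FD5, #55348B, #4D2E7D, #37225A

5%: (142 − 7.1 = 134.9→135, 86 − 4.3 = 81.7→82, 231 − 11.55 = 219.45→219) → #8752DB
8%: (142 − 11.36 = 130.64→131, 86 − 6.88 = 79.12→79, 231 − 18.48 = 212.52→213) → #834FD5
40%: (142 − 56.8 = 85.2→85, 86 − 34.4 = 51.6→52, 231 − 92.4 = 138.6→139) → #55348B
46%: (142 − 65.32 = 76.68→77, 86 − 39.56 = 46.44→46, 231 − 106.26 = 124.74→125) → #4D2E7D
61%: (142 − 86.62 = 55.38→55, 86 − 52.46 = 33.54→34, 231 − 140.91 = 90.09→90) → #37225A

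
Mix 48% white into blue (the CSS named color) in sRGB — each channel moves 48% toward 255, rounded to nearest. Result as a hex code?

#7a7aff

CSS blue is rgb(0, 0, 255).
Per channel, c → c + 0.48(255 − c):
  R: 0 + 0.48×(255−0) = 0 + 122.4 = 122.4 → 122
  G: 0 + 0.48×(255−0) = 0 + 122.4 = 122.4 → 122
  B: 255 + 0.48×(255−255) = 255 + 0 = 255 → 255
rgb(122, 122, 255) = #7a7aff.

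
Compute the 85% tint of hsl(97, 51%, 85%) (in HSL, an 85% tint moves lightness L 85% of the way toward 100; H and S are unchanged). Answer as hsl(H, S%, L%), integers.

hsl(97, 51%, 98%)

L moves 85% from 85 toward 100: 85 + 12.75 = 97.75 → 98.
H and S are unchanged.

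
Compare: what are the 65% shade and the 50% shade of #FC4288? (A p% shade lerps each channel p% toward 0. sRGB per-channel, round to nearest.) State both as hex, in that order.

#FC4288 is rgb(252, 66, 136).
65% shade:
  R: 252 − 163.8 = 88.2 → 88
  G: 66 + 0.65×(0−66) = 66 − 42.9 = 23.1 → 23
  B: 136 + 0.65×(0−136) = 136 − 88.4 = 47.6 → 48
  → #581730
50% shade:
  R: 252 − 126 = 126 → 126
  G: 66 − 33 = 33 → 33
  B: 136 + 0.5×(0−136) = 136 − 68 = 68 → 68
  → #7E2144

#581730, #7E2144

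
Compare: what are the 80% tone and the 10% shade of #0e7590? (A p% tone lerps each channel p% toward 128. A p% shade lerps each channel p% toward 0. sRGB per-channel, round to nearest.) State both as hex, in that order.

#0e7590 is rgb(14, 117, 144).
80% tone:
  R: 14 + 91.2 = 105.2 → 105
  G: 117 + 0.8×(128−117) = 117 + 8.8 = 125.8 → 126
  B: 144 − 12.8 = 131.2 → 131
  → #697e83
10% shade:
  R: 14 − 1.4 = 12.6 → 13
  G: 117 − 11.7 = 105.3 → 105
  B: 144 − 14.4 = 129.6 → 130
  → #0d6982

#697e83, #0d6982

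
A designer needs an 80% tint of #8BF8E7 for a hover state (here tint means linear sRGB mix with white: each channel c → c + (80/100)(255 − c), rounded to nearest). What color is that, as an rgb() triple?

#8BF8E7 is rgb(139, 248, 231).
Lerp each channel 80% toward 255:
  R: 139 + 92.8 = 231.8 → 232
  G: 248 + 0.8×(255−248) = 248 + 5.6 = 253.6 → 254
  B: 231 + 0.8×(255−231) = 231 + 19.2 = 250.2 → 250

rgb(232, 254, 250)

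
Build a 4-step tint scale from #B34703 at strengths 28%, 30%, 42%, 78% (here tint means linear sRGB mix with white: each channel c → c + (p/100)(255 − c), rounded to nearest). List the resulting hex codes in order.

#B34703 is rgb(179, 71, 3).
28%: (179 + 21.28 = 200.28→200, 71 + 51.52 = 122.52→123, 3 + 70.56 = 73.56→74) → #C87B4A
30%: (179 + 22.8 = 201.8→202, 71 + 55.2 = 126.2→126, 3 + 75.6 = 78.6→79) → #CA7E4F
42%: (179 + 31.92 = 210.92→211, 71 + 77.28 = 148.28→148, 3 + 105.84 = 108.84→109) → #D3946D
78%: (179 + 59.28 = 238.28→238, 71 + 143.52 = 214.52→215, 3 + 196.56 = 199.56→200) → #EED7C8

#C87B4A, #CA7E4F, #D3946D, #EED7C8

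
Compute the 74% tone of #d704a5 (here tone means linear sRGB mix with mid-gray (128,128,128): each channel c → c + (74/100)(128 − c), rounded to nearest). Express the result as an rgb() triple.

rgb(151, 96, 138)

#d704a5 is rgb(215, 4, 165).
Per channel, c → c + 0.74(128 − c):
  R: 215 + 0.74×(128−215) = 215 − 64.38 = 150.62 → 151
  G: 4 + 0.74×(128−4) = 4 + 91.76 = 95.76 → 96
  B: 165 + 0.74×(128−165) = 165 − 27.38 = 137.62 → 138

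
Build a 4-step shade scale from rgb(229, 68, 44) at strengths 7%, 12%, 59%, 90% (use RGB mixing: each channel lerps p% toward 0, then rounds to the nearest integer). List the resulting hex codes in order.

#D53F29, #CA3C27, #5E1C12, #170704

7%: (229 − 16.03 = 212.97→213, 68 − 4.76 = 63.24→63, 44 − 3.08 = 40.92→41) → #D53F29
12%: (229 − 27.48 = 201.52→202, 68 − 8.16 = 59.84→60, 44 − 5.28 = 38.72→39) → #CA3C27
59%: (229 − 135.11 = 93.89→94, 68 − 40.12 = 27.88→28, 44 − 25.96 = 18.04→18) → #5E1C12
90%: (229 − 206.1 = 22.9→23, 68 − 61.2 = 6.8→7, 44 − 39.6 = 4.4→4) → #170704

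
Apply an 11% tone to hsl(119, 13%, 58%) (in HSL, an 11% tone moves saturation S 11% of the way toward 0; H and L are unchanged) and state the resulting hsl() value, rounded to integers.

hsl(119, 12%, 58%)

S moves 11% from 13 toward 0: 13 − 1.43 = 11.57 → 12.
H and L are unchanged.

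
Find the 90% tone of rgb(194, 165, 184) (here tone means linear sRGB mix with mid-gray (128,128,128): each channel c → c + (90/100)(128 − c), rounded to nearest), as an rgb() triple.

A 90% tone moves each channel 90% toward 128:
  R: 194 − 59.4 = 134.6 → 135
  G: 165 − 33.3 = 131.7 → 132
  B: 184 + 0.9×(128−184) = 184 − 50.4 = 133.6 → 134

rgb(135, 132, 134)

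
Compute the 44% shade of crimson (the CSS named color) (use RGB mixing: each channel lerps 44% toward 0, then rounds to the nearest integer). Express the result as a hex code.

CSS crimson is rgb(220, 20, 60).
A 44% shade moves each channel 44% toward 0:
  R: 220 + 0.44×(0−220) = 220 − 96.8 = 123.2 → 123
  G: 20 + 0.44×(0−20) = 20 − 8.8 = 11.2 → 11
  B: 60 + 0.44×(0−60) = 60 − 26.4 = 33.6 → 34
rgb(123, 11, 34) = #7b0b22.

#7b0b22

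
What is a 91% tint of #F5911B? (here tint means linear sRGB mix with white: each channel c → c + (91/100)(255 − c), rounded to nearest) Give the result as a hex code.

#F5911B is rgb(245, 145, 27).
Lerp each channel 91% toward 255:
  R: 245 + 0.91×(255−245) = 245 + 9.1 = 254.1 → 254
  G: 145 + 0.91×(255−145) = 145 + 100.1 = 245.1 → 245
  B: 27 + 207.48 = 234.48 → 234
rgb(254, 245, 234) = #FEF5EA.

#FEF5EA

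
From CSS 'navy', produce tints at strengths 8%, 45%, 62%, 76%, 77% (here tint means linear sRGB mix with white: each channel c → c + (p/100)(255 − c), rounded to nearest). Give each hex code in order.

#14148A, #7373B9, #9E9ECF, #C2C2E1, #C4C4E2

CSS navy is rgb(0, 0, 128).
8%: (0 + 20.4 = 20.4→20, 0 + 20.4 = 20.4→20, 128 + 10.16 = 138.16→138) → #14148A
45%: (0 + 114.75 = 114.75→115, 0 + 114.75 = 114.75→115, 128 + 57.15 = 185.15→185) → #7373B9
62%: (0 + 158.1 = 158.1→158, 0 + 158.1 = 158.1→158, 128 + 78.74 = 206.74→207) → #9E9ECF
76%: (0 + 193.8 = 193.8→194, 0 + 193.8 = 193.8→194, 128 + 96.52 = 224.52→225) → #C2C2E1
77%: (0 + 196.35 = 196.35→196, 0 + 196.35 = 196.35→196, 128 + 97.79 = 225.79→226) → #C4C4E2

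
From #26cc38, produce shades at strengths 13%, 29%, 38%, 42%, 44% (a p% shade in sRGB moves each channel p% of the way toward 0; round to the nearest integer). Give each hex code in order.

#26cc38 is rgb(38, 204, 56).
13%: (38 − 4.94 = 33.06→33, 204 − 26.52 = 177.48→177, 56 − 7.28 = 48.72→49) → #21b131
29%: (38 − 11.02 = 26.98→27, 204 − 59.16 = 144.84→145, 56 − 16.24 = 39.76→40) → #1b9128
38%: (38 − 14.44 = 23.56→24, 204 − 77.52 = 126.48→126, 56 − 21.28 = 34.72→35) → #187e23
42%: (38 − 15.96 = 22.04→22, 204 − 85.68 = 118.32→118, 56 − 23.52 = 32.48→32) → #167620
44%: (38 − 16.72 = 21.28→21, 204 − 89.76 = 114.24→114, 56 − 24.64 = 31.36→31) → #15721f

#21b131, #1b9128, #187e23, #167620, #15721f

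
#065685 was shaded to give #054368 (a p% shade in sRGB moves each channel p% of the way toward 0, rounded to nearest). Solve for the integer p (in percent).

#065685 is rgb(6, 86, 133); #054368 is rgb(5, 67, 104).
On the B channel (widest range): 104 ≈ 133 + (p/100)(0 − 133), so p ≈ 100×(104 − 133)/(0 − 133) = -2900/-133 = 21.80.
p = 22 reproduces all three channels after rounding.

22%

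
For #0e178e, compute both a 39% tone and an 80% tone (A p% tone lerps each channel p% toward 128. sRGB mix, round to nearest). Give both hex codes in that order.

#0e178e is rgb(14, 23, 142).
39% tone:
  R: 14 + 0.39×(128−14) = 14 + 44.46 = 58.46 → 58
  G: 23 + 0.39×(128−23) = 23 + 40.95 = 63.95 → 64
  B: 142 + 0.39×(128−142) = 142 − 5.46 = 136.54 → 137
  → #3a4089
80% tone:
  R: 14 + 0.8×(128−14) = 14 + 91.2 = 105.2 → 105
  G: 23 + 0.8×(128−23) = 23 + 84 = 107 → 107
  B: 142 − 11.2 = 130.8 → 131
  → #696b83

#3a4089, #696b83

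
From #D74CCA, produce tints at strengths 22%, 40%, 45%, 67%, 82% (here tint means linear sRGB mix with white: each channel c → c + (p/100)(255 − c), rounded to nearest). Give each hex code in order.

#E073D6, #E794DF, #E99DE2, #F2C4EE, #F8DFF5

#D74CCA is rgb(215, 76, 202).
22%: (215 + 8.8 = 223.8→224, 76 + 39.38 = 115.38→115, 202 + 11.66 = 213.66→214) → #E073D6
40%: (215 + 16 = 231→231, 76 + 71.6 = 147.6→148, 202 + 21.2 = 223.2→223) → #E794DF
45%: (215 + 18 = 233→233, 76 + 80.55 = 156.55→157, 202 + 23.85 = 225.85→226) → #E99DE2
67%: (215 + 26.8 = 241.8→242, 76 + 119.93 = 195.93→196, 202 + 35.51 = 237.51→238) → #F2C4EE
82%: (215 + 32.8 = 247.8→248, 76 + 146.78 = 222.78→223, 202 + 43.46 = 245.46→245) → #F8DFF5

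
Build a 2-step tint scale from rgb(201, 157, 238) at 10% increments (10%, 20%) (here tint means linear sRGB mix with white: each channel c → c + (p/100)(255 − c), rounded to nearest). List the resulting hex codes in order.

10%: (201 + 5.4 = 206.4→206, 157 + 9.8 = 166.8→167, 238 + 1.7 = 239.7→240) → #cea7f0
20%: (201 + 10.8 = 211.8→212, 157 + 19.6 = 176.6→177, 238 + 3.4 = 241.4→241) → #d4b1f1

#cea7f0, #d4b1f1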